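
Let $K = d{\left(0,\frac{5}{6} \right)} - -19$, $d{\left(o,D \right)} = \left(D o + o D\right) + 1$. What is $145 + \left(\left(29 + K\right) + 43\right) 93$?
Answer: $8701$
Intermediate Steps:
$d{\left(o,D \right)} = 1 + 2 D o$ ($d{\left(o,D \right)} = \left(D o + D o\right) + 1 = 2 D o + 1 = 1 + 2 D o$)
$K = 20$ ($K = \left(1 + 2 \cdot \frac{5}{6} \cdot 0\right) - -19 = \left(1 + 2 \cdot 5 \cdot \frac{1}{6} \cdot 0\right) + 19 = \left(1 + 2 \cdot \frac{5}{6} \cdot 0\right) + 19 = \left(1 + 0\right) + 19 = 1 + 19 = 20$)
$145 + \left(\left(29 + K\right) + 43\right) 93 = 145 + \left(\left(29 + 20\right) + 43\right) 93 = 145 + \left(49 + 43\right) 93 = 145 + 92 \cdot 93 = 145 + 8556 = 8701$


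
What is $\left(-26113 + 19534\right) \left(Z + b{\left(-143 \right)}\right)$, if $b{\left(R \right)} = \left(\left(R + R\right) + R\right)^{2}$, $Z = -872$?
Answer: $-1205068851$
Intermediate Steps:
$b{\left(R \right)} = 9 R^{2}$ ($b{\left(R \right)} = \left(2 R + R\right)^{2} = \left(3 R\right)^{2} = 9 R^{2}$)
$\left(-26113 + 19534\right) \left(Z + b{\left(-143 \right)}\right) = \left(-26113 + 19534\right) \left(-872 + 9 \left(-143\right)^{2}\right) = - 6579 \left(-872 + 9 \cdot 20449\right) = - 6579 \left(-872 + 184041\right) = \left(-6579\right) 183169 = -1205068851$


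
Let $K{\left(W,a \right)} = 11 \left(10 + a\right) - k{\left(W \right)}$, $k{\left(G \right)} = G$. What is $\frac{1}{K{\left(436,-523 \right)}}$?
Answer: $- \frac{1}{6079} \approx -0.0001645$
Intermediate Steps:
$K{\left(W,a \right)} = 110 - W + 11 a$ ($K{\left(W,a \right)} = 11 \left(10 + a\right) - W = \left(110 + 11 a\right) - W = 110 - W + 11 a$)
$\frac{1}{K{\left(436,-523 \right)}} = \frac{1}{110 - 436 + 11 \left(-523\right)} = \frac{1}{110 - 436 - 5753} = \frac{1}{-6079} = - \frac{1}{6079}$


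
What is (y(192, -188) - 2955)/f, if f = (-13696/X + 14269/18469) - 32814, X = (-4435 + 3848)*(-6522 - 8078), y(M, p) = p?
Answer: 851855383225/8893453951611 ≈ 0.095785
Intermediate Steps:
X = 8570200 (X = -587*(-14600) = 8570200)
f = -8893453951611/271032575 (f = (-13696/8570200 + 14269/18469) - 32814 = (-13696*1/8570200 + 14269*(1/18469)) - 32814 = (-1712/1071275 + 14269/18469) - 32814 = 208964439/271032575 - 32814 = -8893453951611/271032575 ≈ -32813.)
(y(192, -188) - 2955)/f = (-188 - 2955)/(-8893453951611/271032575) = -3143*(-271032575/8893453951611) = 851855383225/8893453951611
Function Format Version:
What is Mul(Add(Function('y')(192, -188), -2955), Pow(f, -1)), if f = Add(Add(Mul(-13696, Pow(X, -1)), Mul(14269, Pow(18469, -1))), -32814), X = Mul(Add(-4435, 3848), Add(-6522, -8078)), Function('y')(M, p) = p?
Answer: Rational(851855383225, 8893453951611) ≈ 0.095785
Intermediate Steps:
X = 8570200 (X = Mul(-587, -14600) = 8570200)
f = Rational(-8893453951611, 271032575) (f = Add(Add(Mul(-13696, Pow(8570200, -1)), Mul(14269, Pow(18469, -1))), -32814) = Add(Add(Mul(-13696, Rational(1, 8570200)), Mul(14269, Rational(1, 18469))), -32814) = Add(Add(Rational(-1712, 1071275), Rational(14269, 18469)), -32814) = Add(Rational(208964439, 271032575), -32814) = Rational(-8893453951611, 271032575) ≈ -32813.)
Mul(Add(Function('y')(192, -188), -2955), Pow(f, -1)) = Mul(Add(-188, -2955), Pow(Rational(-8893453951611, 271032575), -1)) = Mul(-3143, Rational(-271032575, 8893453951611)) = Rational(851855383225, 8893453951611)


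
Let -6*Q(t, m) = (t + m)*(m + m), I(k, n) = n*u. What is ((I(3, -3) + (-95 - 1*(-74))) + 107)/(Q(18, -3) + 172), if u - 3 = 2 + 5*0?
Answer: 71/187 ≈ 0.37968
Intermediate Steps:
u = 5 (u = 3 + (2 + 5*0) = 3 + (2 + 0) = 3 + 2 = 5)
I(k, n) = 5*n (I(k, n) = n*5 = 5*n)
Q(t, m) = -m*(m + t)/3 (Q(t, m) = -(t + m)*(m + m)/6 = -(m + t)*2*m/6 = -m*(m + t)/3)
((I(3, -3) + (-95 - 1*(-74))) + 107)/(Q(18, -3) + 172) = ((5*(-3) + (-95 - 1*(-74))) + 107)/(-⅓*(-3)*(-3 + 18) + 172) = ((-15 + (-95 + 74)) + 107)/(-⅓*(-3)*15 + 172) = ((-15 - 21) + 107)/(15 + 172) = (-36 + 107)/187 = 71*(1/187) = 71/187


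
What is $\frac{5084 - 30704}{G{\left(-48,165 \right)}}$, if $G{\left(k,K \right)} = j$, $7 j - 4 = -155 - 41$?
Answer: $\frac{14945}{16} \approx 934.06$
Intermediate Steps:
$j = - \frac{192}{7}$ ($j = \frac{4}{7} + \frac{-155 - 41}{7} = \frac{4}{7} + \frac{1}{7} \left(-196\right) = \frac{4}{7} - 28 = - \frac{192}{7} \approx -27.429$)
$G{\left(k,K \right)} = - \frac{192}{7}$
$\frac{5084 - 30704}{G{\left(-48,165 \right)}} = \frac{5084 - 30704}{- \frac{192}{7}} = \left(5084 - 30704\right) \left(- \frac{7}{192}\right) = \left(-25620\right) \left(- \frac{7}{192}\right) = \frac{14945}{16}$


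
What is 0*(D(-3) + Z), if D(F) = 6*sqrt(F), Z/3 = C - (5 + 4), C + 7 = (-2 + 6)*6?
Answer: 0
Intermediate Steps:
C = 17 (C = -7 + (-2 + 6)*6 = -7 + 4*6 = -7 + 24 = 17)
Z = 24 (Z = 3*(17 - (5 + 4)) = 3*(17 - 1*9) = 3*(17 - 9) = 3*8 = 24)
0*(D(-3) + Z) = 0*(6*sqrt(-3) + 24) = 0*(6*(I*sqrt(3)) + 24) = 0*(6*I*sqrt(3) + 24) = 0*(24 + 6*I*sqrt(3)) = 0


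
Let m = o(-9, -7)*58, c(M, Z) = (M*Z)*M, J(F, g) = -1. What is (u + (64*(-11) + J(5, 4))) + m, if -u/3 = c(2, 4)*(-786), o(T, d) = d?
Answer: 36617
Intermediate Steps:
c(M, Z) = Z*M²
u = 37728 (u = -3*4*2²*(-786) = -3*4*4*(-786) = -48*(-786) = -3*(-12576) = 37728)
m = -406 (m = -7*58 = -406)
(u + (64*(-11) + J(5, 4))) + m = (37728 + (64*(-11) - 1)) - 406 = (37728 + (-704 - 1)) - 406 = (37728 - 705) - 406 = 37023 - 406 = 36617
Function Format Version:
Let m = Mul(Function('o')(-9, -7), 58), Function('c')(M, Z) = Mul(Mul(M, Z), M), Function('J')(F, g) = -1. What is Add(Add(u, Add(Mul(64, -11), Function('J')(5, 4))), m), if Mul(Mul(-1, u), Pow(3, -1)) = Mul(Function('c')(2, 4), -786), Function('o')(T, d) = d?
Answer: 36617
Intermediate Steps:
Function('c')(M, Z) = Mul(Z, Pow(M, 2))
u = 37728 (u = Mul(-3, Mul(Mul(4, Pow(2, 2)), -786)) = Mul(-3, Mul(Mul(4, 4), -786)) = Mul(-3, Mul(16, -786)) = Mul(-3, -12576) = 37728)
m = -406 (m = Mul(-7, 58) = -406)
Add(Add(u, Add(Mul(64, -11), Function('J')(5, 4))), m) = Add(Add(37728, Add(Mul(64, -11), -1)), -406) = Add(Add(37728, Add(-704, -1)), -406) = Add(Add(37728, -705), -406) = Add(37023, -406) = 36617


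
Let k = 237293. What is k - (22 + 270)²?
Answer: 152029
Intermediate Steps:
k - (22 + 270)² = 237293 - (22 + 270)² = 237293 - 1*292² = 237293 - 1*85264 = 237293 - 85264 = 152029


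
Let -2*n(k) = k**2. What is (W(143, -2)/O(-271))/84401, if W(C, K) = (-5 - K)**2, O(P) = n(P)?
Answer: -18/6198493841 ≈ -2.9039e-9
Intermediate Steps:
n(k) = -k**2/2
O(P) = -P**2/2
(W(143, -2)/O(-271))/84401 = ((5 - 2)**2/((-1/2*(-271)**2)))/84401 = (3**2/((-1/2*73441)))*(1/84401) = (9/(-73441/2))*(1/84401) = (9*(-2/73441))*(1/84401) = -18/73441*1/84401 = -18/6198493841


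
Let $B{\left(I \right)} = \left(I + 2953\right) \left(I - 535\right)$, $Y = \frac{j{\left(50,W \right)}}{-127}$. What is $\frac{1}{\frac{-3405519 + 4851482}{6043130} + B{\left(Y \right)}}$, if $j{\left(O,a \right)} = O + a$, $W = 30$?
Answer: $- \frac{97469643770}{154136302909818523} \approx -6.3236 \cdot 10^{-7}$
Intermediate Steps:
$Y = - \frac{80}{127}$ ($Y = \frac{50 + 30}{-127} = 80 \left(- \frac{1}{127}\right) = - \frac{80}{127} \approx -0.62992$)
$B{\left(I \right)} = \left(-535 + I\right) \left(2953 + I\right)$ ($B{\left(I \right)} = \left(2953 + I\right) \left(-535 + I\right) = \left(-535 + I\right) \left(2953 + I\right)$)
$\frac{1}{\frac{-3405519 + 4851482}{6043130} + B{\left(Y \right)}} = \frac{1}{\frac{-3405519 + 4851482}{6043130} + \left(-1579855 + \left(- \frac{80}{127}\right)^{2} + 2418 \left(- \frac{80}{127}\right)\right)} = \frac{1}{1445963 \cdot \frac{1}{6043130} - \frac{25506041775}{16129}} = \frac{1}{\frac{1445963}{6043130} - \frac{25506041775}{16129}} = \frac{1}{- \frac{154136302909818523}{97469643770}} = - \frac{97469643770}{154136302909818523}$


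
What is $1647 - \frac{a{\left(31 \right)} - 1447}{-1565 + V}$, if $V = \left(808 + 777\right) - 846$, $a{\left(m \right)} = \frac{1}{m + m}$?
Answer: $\frac{84256451}{51212} \approx 1645.2$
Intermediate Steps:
$a{\left(m \right)} = \frac{1}{2 m}$
$V = 739$ ($V = 1585 - 846 = 739$)
$1647 - \frac{a{\left(31 \right)} - 1447}{-1565 + V} = 1647 - \frac{\frac{1}{2 \cdot 31} - 1447}{-1565 + 739} = 1647 - \frac{\frac{1}{2} \cdot \frac{1}{31} - 1447}{-826} = 1647 - \left(\frac{1}{62} - 1447\right) \left(- \frac{1}{826}\right) = 1647 - \left(- \frac{89713}{62}\right) \left(- \frac{1}{826}\right) = 1647 - \frac{89713}{51212} = \frac{84256451}{51212}$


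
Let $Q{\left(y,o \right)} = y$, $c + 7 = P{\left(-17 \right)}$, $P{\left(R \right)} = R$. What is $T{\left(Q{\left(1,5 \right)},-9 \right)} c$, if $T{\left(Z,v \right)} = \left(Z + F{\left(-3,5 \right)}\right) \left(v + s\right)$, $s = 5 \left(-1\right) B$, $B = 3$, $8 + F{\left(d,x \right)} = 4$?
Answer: $-1728$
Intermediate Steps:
$c = -24$ ($c = -7 - 17 = -24$)
$F{\left(d,x \right)} = -4$ ($F{\left(d,x \right)} = -8 + 4 = -4$)
$s = -15$ ($s = 5 \left(-1\right) 3 = \left(-5\right) 3 = -15$)
$T{\left(Z,v \right)} = \left(-15 + v\right) \left(-4 + Z\right)$ ($T{\left(Z,v \right)} = \left(Z - 4\right) \left(v - 15\right) = \left(-4 + Z\right) \left(-15 + v\right) = \left(-15 + v\right) \left(-4 + Z\right)$)
$T{\left(Q{\left(1,5 \right)},-9 \right)} c = \left(60 - 15 - -36 + 1 \left(-9\right)\right) \left(-24\right) = \left(60 - 15 + 36 - 9\right) \left(-24\right) = 72 \left(-24\right) = -1728$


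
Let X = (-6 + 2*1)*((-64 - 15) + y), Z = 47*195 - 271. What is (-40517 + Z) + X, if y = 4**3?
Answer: -31563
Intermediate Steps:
Z = 8894 (Z = 9165 - 271 = 8894)
y = 64
X = 60 (X = (-6 + 2*1)*((-64 - 15) + 64) = (-6 + 2)*(-79 + 64) = -4*(-15) = 60)
(-40517 + Z) + X = (-40517 + 8894) + 60 = -31623 + 60 = -31563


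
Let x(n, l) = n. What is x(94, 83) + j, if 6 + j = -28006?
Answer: -27918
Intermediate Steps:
j = -28012 (j = -6 - 28006 = -28012)
x(94, 83) + j = 94 - 28012 = -27918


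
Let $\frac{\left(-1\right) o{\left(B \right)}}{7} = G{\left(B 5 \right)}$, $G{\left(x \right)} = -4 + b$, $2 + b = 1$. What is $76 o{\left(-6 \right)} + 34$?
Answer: $2694$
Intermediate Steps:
$b = -1$ ($b = -2 + 1 = -1$)
$G{\left(x \right)} = -5$ ($G{\left(x \right)} = -4 - 1 = -5$)
$o{\left(B \right)} = 35$ ($o{\left(B \right)} = \left(-7\right) \left(-5\right) = 35$)
$76 o{\left(-6 \right)} + 34 = 76 \cdot 35 + 34 = 2660 + 34 = 2694$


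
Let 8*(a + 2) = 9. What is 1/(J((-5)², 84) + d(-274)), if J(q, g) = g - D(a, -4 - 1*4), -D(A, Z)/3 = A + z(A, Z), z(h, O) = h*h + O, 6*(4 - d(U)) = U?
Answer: 192/20993 ≈ 0.0091459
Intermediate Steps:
a = -7/8 (a = -2 + (⅛)*9 = -2 + 9/8 = -7/8 ≈ -0.87500)
d(U) = 4 - U/6
z(h, O) = O + h² (z(h, O) = h² + O = O + h²)
D(A, Z) = -3*A - 3*Z - 3*A² (D(A, Z) = -3*(A + (Z + A²)) = -3*(A + Z + A²) = -3*A - 3*Z - 3*A²)
J(q, g) = -1557/64 + g (J(q, g) = g - (-3*(-7/8) - 3*(-4 - 1*4) - 3*(-7/8)²) = g - (21/8 - 3*(-4 - 4) - 3*49/64) = g - (21/8 - 3*(-8) - 147/64) = g - (21/8 + 24 - 147/64) = g - 1*1557/64 = g - 1557/64 = -1557/64 + g)
1/(J((-5)², 84) + d(-274)) = 1/((-1557/64 + 84) + (4 - ⅙*(-274))) = 1/(3819/64 + (4 + 137/3)) = 1/(3819/64 + 149/3) = 1/(20993/192) = 192/20993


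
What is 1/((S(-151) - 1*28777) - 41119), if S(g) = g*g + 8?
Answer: -1/47087 ≈ -2.1237e-5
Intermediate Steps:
S(g) = 8 + g² (S(g) = g² + 8 = 8 + g²)
1/((S(-151) - 1*28777) - 41119) = 1/(((8 + (-151)²) - 1*28777) - 41119) = 1/(((8 + 22801) - 28777) - 41119) = 1/((22809 - 28777) - 41119) = 1/(-5968 - 41119) = 1/(-47087) = -1/47087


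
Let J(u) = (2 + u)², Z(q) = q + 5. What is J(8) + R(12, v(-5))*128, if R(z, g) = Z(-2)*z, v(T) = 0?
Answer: 4708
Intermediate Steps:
Z(q) = 5 + q
R(z, g) = 3*z (R(z, g) = (5 - 2)*z = 3*z)
J(8) + R(12, v(-5))*128 = (2 + 8)² + (3*12)*128 = 10² + 36*128 = 100 + 4608 = 4708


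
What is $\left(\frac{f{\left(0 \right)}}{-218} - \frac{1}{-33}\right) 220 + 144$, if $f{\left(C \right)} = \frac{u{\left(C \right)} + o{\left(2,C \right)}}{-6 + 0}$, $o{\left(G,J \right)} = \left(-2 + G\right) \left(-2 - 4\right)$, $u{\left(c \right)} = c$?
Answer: $\frac{452}{3} \approx 150.67$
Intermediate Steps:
$o{\left(G,J \right)} = 12 - 6 G$ ($o{\left(G,J \right)} = \left(-2 + G\right) \left(-6\right) = 12 - 6 G$)
$f{\left(C \right)} = - \frac{C}{6}$ ($f{\left(C \right)} = \frac{C + \left(12 - 12\right)}{-6 + 0} = \frac{C + \left(12 - 12\right)}{-6} = \left(C + 0\right) \left(- \frac{1}{6}\right) = C \left(- \frac{1}{6}\right) = - \frac{C}{6}$)
$\left(\frac{f{\left(0 \right)}}{-218} - \frac{1}{-33}\right) 220 + 144 = \left(\frac{\left(- \frac{1}{6}\right) 0}{-218} - \frac{1}{-33}\right) 220 + 144 = \left(0 \left(- \frac{1}{218}\right) - - \frac{1}{33}\right) 220 + 144 = \left(0 + \frac{1}{33}\right) 220 + 144 = \frac{1}{33} \cdot 220 + 144 = \frac{20}{3} + 144 = \frac{452}{3}$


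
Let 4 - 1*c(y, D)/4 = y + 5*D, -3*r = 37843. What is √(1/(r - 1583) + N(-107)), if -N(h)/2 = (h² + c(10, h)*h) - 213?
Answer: √403250152382/968 ≈ 656.01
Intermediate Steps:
r = -37843/3 (r = -⅓*37843 = -37843/3 ≈ -12614.)
c(y, D) = 16 - 20*D - 4*y (c(y, D) = 16 - 4*(y + 5*D) = 16 + (-20*D - 4*y) = 16 - 20*D - 4*y)
N(h) = 426 - 2*h² - 2*h*(-24 - 20*h) (N(h) = -2*((h² + (16 - 20*h - 4*10)*h) - 213) = -2*((h² + (16 - 20*h - 40)*h) - 213) = -2*((h² + (-24 - 20*h)*h) - 213) = -2*((h² + h*(-24 - 20*h)) - 213) = -2*(-213 + h² + h*(-24 - 20*h)) = 426 - 2*h² - 2*h*(-24 - 20*h))
√(1/(r - 1583) + N(-107)) = √(1/(-37843/3 - 1583) + (426 + 38*(-107)² + 48*(-107))) = √(1/(-42592/3) + (426 + 38*11449 - 5136)) = √(-3/42592 + (426 + 435062 - 5136)) = √(-3/42592 + 430352) = √(18329552381/42592) = √403250152382/968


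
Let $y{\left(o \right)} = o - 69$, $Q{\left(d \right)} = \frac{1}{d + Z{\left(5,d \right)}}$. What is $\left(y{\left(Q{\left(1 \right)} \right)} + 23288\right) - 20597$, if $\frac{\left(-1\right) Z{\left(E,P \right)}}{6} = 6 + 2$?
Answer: $\frac{123233}{47} \approx 2622.0$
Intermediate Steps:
$Z{\left(E,P \right)} = -48$ ($Z{\left(E,P \right)} = - 6 \left(6 + 2\right) = \left(-6\right) 8 = -48$)
$Q{\left(d \right)} = \frac{1}{-48 + d}$ ($Q{\left(d \right)} = \frac{1}{d - 48} = \frac{1}{-48 + d}$)
$y{\left(o \right)} = -69 + o$
$\left(y{\left(Q{\left(1 \right)} \right)} + 23288\right) - 20597 = \left(\left(-69 + \frac{1}{-48 + 1}\right) + 23288\right) - 20597 = \left(\left(-69 + \frac{1}{-47}\right) + 23288\right) - 20597 = \left(\left(-69 - \frac{1}{47}\right) + 23288\right) - 20597 = \left(- \frac{3244}{47} + 23288\right) - 20597 = \frac{1091292}{47} - 20597 = \frac{123233}{47}$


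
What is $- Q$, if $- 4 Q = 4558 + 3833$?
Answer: $\frac{8391}{4} \approx 2097.8$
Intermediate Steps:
$Q = - \frac{8391}{4}$ ($Q = - \frac{4558 + 3833}{4} = \left(- \frac{1}{4}\right) 8391 = - \frac{8391}{4} \approx -2097.8$)
$- Q = \left(-1\right) \left(- \frac{8391}{4}\right) = \frac{8391}{4}$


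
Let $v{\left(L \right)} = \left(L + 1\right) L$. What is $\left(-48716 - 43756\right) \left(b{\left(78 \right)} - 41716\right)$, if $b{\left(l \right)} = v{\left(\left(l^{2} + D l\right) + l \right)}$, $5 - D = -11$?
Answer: $-5074289478768$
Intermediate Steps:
$D = 16$ ($D = 5 - -11 = 5 + 11 = 16$)
$v{\left(L \right)} = L \left(1 + L\right)$ ($v{\left(L \right)} = \left(1 + L\right) L = L \left(1 + L\right)$)
$b{\left(l \right)} = \left(l^{2} + 17 l\right) \left(1 + l^{2} + 17 l\right)$ ($b{\left(l \right)} = \left(\left(l^{2} + 16 l\right) + l\right) \left(1 + \left(\left(l^{2} + 16 l\right) + l\right)\right) = \left(l^{2} + 17 l\right) \left(1 + \left(l^{2} + 17 l\right)\right) = \left(l^{2} + 17 l\right) \left(1 + l^{2} + 17 l\right)$)
$\left(-48716 - 43756\right) \left(b{\left(78 \right)} - 41716\right) = \left(-48716 - 43756\right) \left(78 \left(1 + 78 \left(17 + 78\right)\right) \left(17 + 78\right) - 41716\right) = - 92472 \left(78 \left(1 + 78 \cdot 95\right) 95 - 41716\right) = - 92472 \left(78 \left(1 + 7410\right) 95 - 41716\right) = - 92472 \left(78 \cdot 7411 \cdot 95 - 41716\right) = - 92472 \left(54915510 - 41716\right) = \left(-92472\right) 54873794 = -5074289478768$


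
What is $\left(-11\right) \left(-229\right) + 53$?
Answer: $2572$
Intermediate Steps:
$\left(-11\right) \left(-229\right) + 53 = 2519 + 53 = 2572$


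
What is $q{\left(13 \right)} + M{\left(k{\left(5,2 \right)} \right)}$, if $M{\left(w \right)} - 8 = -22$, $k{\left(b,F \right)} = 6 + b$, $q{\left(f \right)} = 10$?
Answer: $-4$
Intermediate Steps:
$M{\left(w \right)} = -14$ ($M{\left(w \right)} = 8 - 22 = -14$)
$q{\left(13 \right)} + M{\left(k{\left(5,2 \right)} \right)} = 10 - 14 = -4$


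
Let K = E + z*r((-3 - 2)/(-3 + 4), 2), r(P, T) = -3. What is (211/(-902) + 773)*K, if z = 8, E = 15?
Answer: -6273315/902 ≈ -6954.9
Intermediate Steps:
K = -9 (K = 15 + 8*(-3) = 15 - 24 = -9)
(211/(-902) + 773)*K = (211/(-902) + 773)*(-9) = (211*(-1/902) + 773)*(-9) = (-211/902 + 773)*(-9) = (697035/902)*(-9) = -6273315/902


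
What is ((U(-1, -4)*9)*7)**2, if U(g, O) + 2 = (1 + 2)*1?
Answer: 3969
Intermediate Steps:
U(g, O) = 1 (U(g, O) = -2 + (1 + 2)*1 = -2 + 3*1 = -2 + 3 = 1)
((U(-1, -4)*9)*7)**2 = ((1*9)*7)**2 = (9*7)**2 = 63**2 = 3969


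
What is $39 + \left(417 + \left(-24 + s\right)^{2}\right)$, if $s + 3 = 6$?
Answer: $897$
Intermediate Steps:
$s = 3$ ($s = -3 + 6 = 3$)
$39 + \left(417 + \left(-24 + s\right)^{2}\right) = 39 + \left(417 + \left(-24 + 3\right)^{2}\right) = 39 + \left(417 + \left(-21\right)^{2}\right) = 39 + \left(417 + 441\right) = 39 + 858 = 897$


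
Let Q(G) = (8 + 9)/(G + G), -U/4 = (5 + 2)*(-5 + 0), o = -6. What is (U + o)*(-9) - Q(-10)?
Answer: -24103/20 ≈ -1205.2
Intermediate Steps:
U = 140 (U = -4*(5 + 2)*(-5 + 0) = -28*(-5) = -4*(-35) = 140)
Q(G) = 17/(2*G) (Q(G) = 17/((2*G)) = 17*(1/(2*G)) = 17/(2*G))
(U + o)*(-9) - Q(-10) = (140 - 6)*(-9) - 17/(2*(-10)) = 134*(-9) - 17*(-1)/(2*10) = -1206 - 1*(-17/20) = -1206 + 17/20 = -24103/20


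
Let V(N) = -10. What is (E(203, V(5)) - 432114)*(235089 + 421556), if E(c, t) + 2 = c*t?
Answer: -285079800170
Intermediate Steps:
E(c, t) = -2 + c*t
(E(203, V(5)) - 432114)*(235089 + 421556) = ((-2 + 203*(-10)) - 432114)*(235089 + 421556) = ((-2 - 2030) - 432114)*656645 = (-2032 - 432114)*656645 = -434146*656645 = -285079800170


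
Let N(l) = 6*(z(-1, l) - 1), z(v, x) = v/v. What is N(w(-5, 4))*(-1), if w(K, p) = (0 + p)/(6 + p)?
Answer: 0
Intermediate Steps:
w(K, p) = p/(6 + p)
z(v, x) = 1
N(l) = 0 (N(l) = 6*(1 - 1) = 6*0 = 0)
N(w(-5, 4))*(-1) = 0*(-1) = 0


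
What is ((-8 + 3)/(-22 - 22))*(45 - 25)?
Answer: 25/11 ≈ 2.2727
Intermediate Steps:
((-8 + 3)/(-22 - 22))*(45 - 25) = -5/(-44)*20 = -5*(-1/44)*20 = (5/44)*20 = 25/11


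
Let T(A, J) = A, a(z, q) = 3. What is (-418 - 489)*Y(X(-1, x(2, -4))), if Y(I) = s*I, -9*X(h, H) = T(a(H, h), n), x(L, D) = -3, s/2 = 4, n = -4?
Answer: 7256/3 ≈ 2418.7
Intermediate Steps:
s = 8 (s = 2*4 = 8)
X(h, H) = -⅓ (X(h, H) = -⅑*3 = -⅓)
Y(I) = 8*I
(-418 - 489)*Y(X(-1, x(2, -4))) = (-418 - 489)*(8*(-⅓)) = -907*(-8/3) = 7256/3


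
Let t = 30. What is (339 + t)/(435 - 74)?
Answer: 369/361 ≈ 1.0222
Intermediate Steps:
(339 + t)/(435 - 74) = (339 + 30)/(435 - 74) = 369/361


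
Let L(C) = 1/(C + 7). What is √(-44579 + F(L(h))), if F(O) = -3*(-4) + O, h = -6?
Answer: I*√44566 ≈ 211.11*I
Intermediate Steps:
L(C) = 1/(7 + C)
F(O) = 12 + O
√(-44579 + F(L(h))) = √(-44579 + (12 + 1/(7 - 6))) = √(-44579 + (12 + 1/1)) = √(-44579 + (12 + 1)) = √(-44579 + 13) = √(-44566) = I*√44566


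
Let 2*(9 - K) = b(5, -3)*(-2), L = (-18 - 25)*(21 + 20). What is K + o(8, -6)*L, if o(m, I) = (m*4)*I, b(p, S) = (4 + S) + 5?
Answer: 338511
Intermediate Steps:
b(p, S) = 9 + S
o(m, I) = 4*I*m (o(m, I) = (4*m)*I = 4*I*m)
L = -1763 (L = -43*41 = -1763)
K = 15 (K = 9 - (9 - 3)*(-2)/2 = 9 - 3*(-2) = 9 - 1/2*(-12) = 9 + 6 = 15)
K + o(8, -6)*L = 15 + (4*(-6)*8)*(-1763) = 15 - 192*(-1763) = 15 + 338496 = 338511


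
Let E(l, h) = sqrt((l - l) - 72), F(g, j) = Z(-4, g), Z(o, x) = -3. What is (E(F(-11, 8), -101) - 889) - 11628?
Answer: -12517 + 6*I*sqrt(2) ≈ -12517.0 + 8.4853*I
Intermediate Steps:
F(g, j) = -3
E(l, h) = 6*I*sqrt(2) (E(l, h) = sqrt(0 - 72) = sqrt(-72) = 6*I*sqrt(2))
(E(F(-11, 8), -101) - 889) - 11628 = (6*I*sqrt(2) - 889) - 11628 = (-889 + 6*I*sqrt(2)) - 11628 = -12517 + 6*I*sqrt(2)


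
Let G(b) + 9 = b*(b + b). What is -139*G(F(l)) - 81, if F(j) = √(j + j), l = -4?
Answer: 3394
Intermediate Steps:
F(j) = √2*√j (F(j) = √(2*j) = √2*√j)
G(b) = -9 + 2*b² (G(b) = -9 + b*(b + b) = -9 + b*(2*b) = -9 + 2*b²)
-139*G(F(l)) - 81 = -139*(-9 + 2*(√2*√(-4))²) - 81 = -139*(-9 + 2*(√2*(2*I))²) - 81 = -139*(-9 + 2*(2*I*√2)²) - 81 = -139*(-9 + 2*(-8)) - 81 = -139*(-9 - 16) - 81 = -139*(-25) - 81 = 3475 - 81 = 3394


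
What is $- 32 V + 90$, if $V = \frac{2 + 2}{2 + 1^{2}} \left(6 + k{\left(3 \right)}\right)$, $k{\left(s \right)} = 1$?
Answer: $- \frac{626}{3} \approx -208.67$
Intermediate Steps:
$V = \frac{28}{3}$ ($V = \frac{2 + 2}{2 + 1^{2}} \left(6 + 1\right) = \frac{4}{2 + 1} \cdot 7 = \frac{4}{3} \cdot 7 = \frac{28}{3} \approx 9.3333$)
$- 32 V + 90 = \left(-32\right) \frac{28}{3} + 90 = - \frac{896}{3} + 90 = - \frac{626}{3}$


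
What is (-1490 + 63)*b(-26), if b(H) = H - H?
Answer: 0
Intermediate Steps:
b(H) = 0
(-1490 + 63)*b(-26) = (-1490 + 63)*0 = -1427*0 = 0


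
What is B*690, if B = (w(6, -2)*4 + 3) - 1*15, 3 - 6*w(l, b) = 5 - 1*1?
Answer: -8740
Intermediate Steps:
w(l, b) = -⅙ (w(l, b) = ½ - (5 - 1*1)/6 = ½ - (5 - 1)/6 = ½ - ⅙*4 = ½ - ⅔ = -⅙)
B = -38/3 (B = (-⅙*4 + 3) - 1*15 = (-⅔ + 3) - 15 = 7/3 - 15 = -38/3 ≈ -12.667)
B*690 = -38/3*690 = -8740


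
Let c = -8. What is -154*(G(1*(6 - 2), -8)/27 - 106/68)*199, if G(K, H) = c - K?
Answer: 9392999/153 ≈ 61392.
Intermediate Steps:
G(K, H) = -8 - K
-154*(G(1*(6 - 2), -8)/27 - 106/68)*199 = -154*((-8 - (6 - 2))/27 - 106/68)*199 = -154*((-8 - 4)*(1/27) - 106*1/68)*199 = -154*((-8 - 1*4)*(1/27) - 53/34)*199 = -154*((-8 - 4)*(1/27) - 53/34)*199 = -154*(-12*1/27 - 53/34)*199 = -154*(-4/9 - 53/34)*199 = -154*(-613/306)*199 = (47201/153)*199 = 9392999/153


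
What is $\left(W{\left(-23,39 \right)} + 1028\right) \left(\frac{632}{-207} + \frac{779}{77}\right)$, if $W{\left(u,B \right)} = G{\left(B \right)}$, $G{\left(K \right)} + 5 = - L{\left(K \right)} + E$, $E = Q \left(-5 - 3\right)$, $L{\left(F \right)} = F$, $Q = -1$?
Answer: $\frac{111688288}{15939} \approx 7007.2$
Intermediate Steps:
$E = 8$ ($E = - (-5 - 3) = \left(-1\right) \left(-8\right) = 8$)
$G{\left(K \right)} = 3 - K$ ($G{\left(K \right)} = -5 - \left(-8 + K\right) = 3 - K$)
$W{\left(u,B \right)} = 3 - B$
$\left(W{\left(-23,39 \right)} + 1028\right) \left(\frac{632}{-207} + \frac{779}{77}\right) = \left(\left(3 - 39\right) + 1028\right) \left(\frac{632}{-207} + \frac{779}{77}\right) = \left(\left(3 - 39\right) + 1028\right) \left(632 \left(- \frac{1}{207}\right) + 779 \cdot \frac{1}{77}\right) = \left(-36 + 1028\right) \left(- \frac{632}{207} + \frac{779}{77}\right) = 992 \cdot \frac{112589}{15939} = \frac{111688288}{15939}$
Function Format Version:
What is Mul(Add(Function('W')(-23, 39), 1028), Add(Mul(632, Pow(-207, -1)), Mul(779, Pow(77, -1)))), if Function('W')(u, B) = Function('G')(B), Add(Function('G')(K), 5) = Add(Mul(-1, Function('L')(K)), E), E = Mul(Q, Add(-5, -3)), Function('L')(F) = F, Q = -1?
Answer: Rational(111688288, 15939) ≈ 7007.2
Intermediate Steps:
E = 8 (E = Mul(-1, Add(-5, -3)) = Mul(-1, -8) = 8)
Function('G')(K) = Add(3, Mul(-1, K)) (Function('G')(K) = Add(-5, Add(Mul(-1, K), 8)) = Add(-5, Add(8, Mul(-1, K))) = Add(3, Mul(-1, K)))
Function('W')(u, B) = Add(3, Mul(-1, B))
Mul(Add(Function('W')(-23, 39), 1028), Add(Mul(632, Pow(-207, -1)), Mul(779, Pow(77, -1)))) = Mul(Add(Add(3, Mul(-1, 39)), 1028), Add(Mul(632, Pow(-207, -1)), Mul(779, Pow(77, -1)))) = Mul(Add(Add(3, -39), 1028), Add(Mul(632, Rational(-1, 207)), Mul(779, Rational(1, 77)))) = Mul(Add(-36, 1028), Add(Rational(-632, 207), Rational(779, 77))) = Mul(992, Rational(112589, 15939)) = Rational(111688288, 15939)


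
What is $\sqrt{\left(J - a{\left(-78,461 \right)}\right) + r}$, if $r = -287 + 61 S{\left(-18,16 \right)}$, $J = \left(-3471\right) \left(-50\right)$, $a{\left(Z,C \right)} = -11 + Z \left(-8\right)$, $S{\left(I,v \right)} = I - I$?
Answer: $5 \sqrt{6906} \approx 415.51$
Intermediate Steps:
$S{\left(I,v \right)} = 0$
$a{\left(Z,C \right)} = -11 - 8 Z$
$J = 173550$
$r = -287$ ($r = -287 + 61 \cdot 0 = -287 + 0 = -287$)
$\sqrt{\left(J - a{\left(-78,461 \right)}\right) + r} = \sqrt{\left(173550 - \left(-11 - -624\right)\right) - 287} = \sqrt{\left(173550 - \left(-11 + 624\right)\right) - 287} = \sqrt{\left(173550 - 613\right) - 287} = \sqrt{172937 - 287} = \sqrt{172650} = 5 \sqrt{6906}$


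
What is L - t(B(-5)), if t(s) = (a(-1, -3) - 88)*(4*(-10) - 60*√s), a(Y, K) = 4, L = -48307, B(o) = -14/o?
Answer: -51667 - 1008*√70 ≈ -60101.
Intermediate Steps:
t(s) = 3360 + 5040*√s (t(s) = (4 - 88)*(4*(-10) - 60*√s) = -84*(-40 - 60*√s) = 3360 + 5040*√s)
L - t(B(-5)) = -48307 - (3360 + 5040*√(-14/(-5))) = -48307 - (3360 + 5040*√(-14*(-⅕))) = -48307 - (3360 + 5040*√(14/5)) = -48307 - (3360 + 5040*(√70/5)) = -48307 - (3360 + 1008*√70) = -48307 + (-3360 - 1008*√70) = -51667 - 1008*√70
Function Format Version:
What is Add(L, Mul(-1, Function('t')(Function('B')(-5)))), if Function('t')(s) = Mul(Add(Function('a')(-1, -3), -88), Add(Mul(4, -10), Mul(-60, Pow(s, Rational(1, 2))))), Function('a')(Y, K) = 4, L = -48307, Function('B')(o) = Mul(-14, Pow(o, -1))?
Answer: Add(-51667, Mul(-1008, Pow(70, Rational(1, 2)))) ≈ -60101.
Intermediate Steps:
Function('t')(s) = Add(3360, Mul(5040, Pow(s, Rational(1, 2)))) (Function('t')(s) = Mul(Add(4, -88), Add(Mul(4, -10), Mul(-60, Pow(s, Rational(1, 2))))) = Mul(-84, Add(-40, Mul(-60, Pow(s, Rational(1, 2))))) = Add(3360, Mul(5040, Pow(s, Rational(1, 2)))))
Add(L, Mul(-1, Function('t')(Function('B')(-5)))) = Add(-48307, Mul(-1, Add(3360, Mul(5040, Pow(Mul(-14, Pow(-5, -1)), Rational(1, 2)))))) = Add(-48307, Mul(-1, Add(3360, Mul(5040, Pow(Mul(-14, Rational(-1, 5)), Rational(1, 2)))))) = Add(-48307, Mul(-1, Add(3360, Mul(5040, Pow(Rational(14, 5), Rational(1, 2)))))) = Add(-48307, Mul(-1, Add(3360, Mul(5040, Mul(Rational(1, 5), Pow(70, Rational(1, 2))))))) = Add(-48307, Mul(-1, Add(3360, Mul(1008, Pow(70, Rational(1, 2)))))) = Add(-48307, Add(-3360, Mul(-1008, Pow(70, Rational(1, 2))))) = Add(-51667, Mul(-1008, Pow(70, Rational(1, 2))))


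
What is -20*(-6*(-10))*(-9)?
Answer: 10800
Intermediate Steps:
-20*(-6*(-10))*(-9) = -1200*(-9) = -20*(-540) = 10800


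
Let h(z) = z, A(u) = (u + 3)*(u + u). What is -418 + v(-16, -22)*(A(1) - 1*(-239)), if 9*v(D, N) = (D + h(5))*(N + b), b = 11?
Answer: 26125/9 ≈ 2902.8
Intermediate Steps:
A(u) = 2*u*(3 + u) (A(u) = (3 + u)*(2*u) = 2*u*(3 + u))
v(D, N) = (5 + D)*(11 + N)/9 (v(D, N) = ((D + 5)*(N + 11))/9 = ((5 + D)*(11 + N))/9 = (5 + D)*(11 + N)/9)
-418 + v(-16, -22)*(A(1) - 1*(-239)) = -418 + (55/9 + (5/9)*(-22) + (11/9)*(-16) + (1/9)*(-16)*(-22))*(2*1*(3 + 1) - 1*(-239)) = -418 + (55/9 - 110/9 - 176/9 + 352/9)*(2*1*4 + 239) = -418 + 121*(8 + 239)/9 = -418 + (121/9)*247 = -418 + 29887/9 = 26125/9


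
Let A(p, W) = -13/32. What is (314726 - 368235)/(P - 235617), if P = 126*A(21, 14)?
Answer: 856144/3770691 ≈ 0.22705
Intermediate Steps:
A(p, W) = -13/32 (A(p, W) = -13*1/32 = -13/32)
P = -819/16 (P = 126*(-13/32) = -819/16 ≈ -51.188)
(314726 - 368235)/(P - 235617) = (314726 - 368235)/(-819/16 - 235617) = -53509/(-3770691/16) = -53509*(-16/3770691) = 856144/3770691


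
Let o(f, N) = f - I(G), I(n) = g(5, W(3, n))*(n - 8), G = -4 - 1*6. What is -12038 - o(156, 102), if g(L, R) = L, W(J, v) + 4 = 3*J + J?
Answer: -12284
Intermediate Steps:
W(J, v) = -4 + 4*J (W(J, v) = -4 + (3*J + J) = -4 + 4*J)
G = -10 (G = -4 - 6 = -10)
I(n) = -40 + 5*n (I(n) = 5*(n - 8) = 5*(-8 + n) = -40 + 5*n)
o(f, N) = 90 + f (o(f, N) = f - (-40 + 5*(-10)) = f - (-40 - 50) = f - 1*(-90) = f + 90 = 90 + f)
-12038 - o(156, 102) = -12038 - (90 + 156) = -12038 - 1*246 = -12038 - 246 = -12284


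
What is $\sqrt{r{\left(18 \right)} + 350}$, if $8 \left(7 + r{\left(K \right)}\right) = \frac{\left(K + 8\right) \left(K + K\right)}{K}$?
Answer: $\frac{\sqrt{1398}}{2} \approx 18.695$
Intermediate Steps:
$r{\left(K \right)} = -5 + \frac{K}{4}$ ($r{\left(K \right)} = -7 + \frac{\left(K + 8\right) \left(K + K\right) \frac{1}{K}}{8} = -7 + \frac{\left(8 + K\right) 2 K \frac{1}{K}}{8} = -7 + \frac{2 K \left(8 + K\right) \frac{1}{K}}{8} = -7 + \frac{16 + 2 K}{8} = -7 + \left(2 + \frac{K}{4}\right) = -5 + \frac{K}{4}$)
$\sqrt{r{\left(18 \right)} + 350} = \sqrt{\left(-5 + \frac{1}{4} \cdot 18\right) + 350} = \sqrt{\left(-5 + \frac{9}{2}\right) + 350} = \sqrt{- \frac{1}{2} + 350} = \sqrt{\frac{699}{2}} = \frac{\sqrt{1398}}{2}$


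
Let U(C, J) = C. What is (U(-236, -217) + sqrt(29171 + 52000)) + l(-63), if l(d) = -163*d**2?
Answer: -647183 + 3*sqrt(9019) ≈ -6.4690e+5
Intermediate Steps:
(U(-236, -217) + sqrt(29171 + 52000)) + l(-63) = (-236 + sqrt(29171 + 52000)) - 163*(-63)**2 = (-236 + sqrt(81171)) - 163*3969 = (-236 + 3*sqrt(9019)) - 646947 = -647183 + 3*sqrt(9019)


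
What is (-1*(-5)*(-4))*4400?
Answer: -88000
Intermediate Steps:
(-1*(-5)*(-4))*4400 = (5*(-4))*4400 = -20*4400 = -88000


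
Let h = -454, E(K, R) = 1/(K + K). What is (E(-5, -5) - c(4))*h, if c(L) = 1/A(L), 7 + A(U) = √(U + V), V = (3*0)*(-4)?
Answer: -227/5 ≈ -45.400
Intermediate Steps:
V = 0 (V = 0*(-4) = 0)
A(U) = -7 + √U (A(U) = -7 + √(U + 0) = -7 + √U)
c(L) = 1/(-7 + √L)
E(K, R) = 1/(2*K)
(E(-5, -5) - c(4))*h = ((½)/(-5) - 1/(-7 + √4))*(-454) = ((½)*(-⅕) - 1/(-7 + 2))*(-454) = (-⅒ - 1/(-5))*(-454) = (-⅒ - 1*(-⅕))*(-454) = (-⅒ + ⅕)*(-454) = (⅒)*(-454) = -227/5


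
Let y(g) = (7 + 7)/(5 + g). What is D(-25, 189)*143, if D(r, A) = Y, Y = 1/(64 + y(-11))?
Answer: 429/185 ≈ 2.3189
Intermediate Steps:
y(g) = 14/(5 + g)
Y = 3/185 (Y = 1/(64 + 14/(5 - 11)) = 1/(64 + 14/(-6)) = 1/(64 + 14*(-1/6)) = 1/(64 - 7/3) = 1/(185/3) = 3/185 ≈ 0.016216)
D(r, A) = 3/185
D(-25, 189)*143 = (3/185)*143 = 429/185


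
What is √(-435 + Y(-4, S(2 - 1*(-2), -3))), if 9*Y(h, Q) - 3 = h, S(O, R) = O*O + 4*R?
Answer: 2*I*√979/3 ≈ 20.859*I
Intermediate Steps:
S(O, R) = O² + 4*R
Y(h, Q) = ⅓ + h/9
√(-435 + Y(-4, S(2 - 1*(-2), -3))) = √(-435 + (⅓ + (⅑)*(-4))) = √(-435 + (⅓ - 4/9)) = √(-435 - ⅑) = √(-3916/9) = 2*I*√979/3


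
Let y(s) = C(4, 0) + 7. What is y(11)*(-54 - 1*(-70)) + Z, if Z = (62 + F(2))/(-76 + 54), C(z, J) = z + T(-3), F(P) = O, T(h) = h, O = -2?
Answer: 1378/11 ≈ 125.27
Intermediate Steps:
F(P) = -2
C(z, J) = -3 + z (C(z, J) = z - 3 = -3 + z)
y(s) = 8 (y(s) = (-3 + 4) + 7 = 1 + 7 = 8)
Z = -30/11 (Z = (62 - 2)/(-76 + 54) = 60/(-22) = 60*(-1/22) = -30/11 ≈ -2.7273)
y(11)*(-54 - 1*(-70)) + Z = 8*(-54 - 1*(-70)) - 30/11 = 8*(-54 + 70) - 30/11 = 8*16 - 30/11 = 128 - 30/11 = 1378/11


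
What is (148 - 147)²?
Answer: 1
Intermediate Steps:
(148 - 147)² = 1² = 1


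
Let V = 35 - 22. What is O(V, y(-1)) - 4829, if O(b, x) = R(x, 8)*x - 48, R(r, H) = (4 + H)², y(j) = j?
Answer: -5021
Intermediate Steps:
V = 13
O(b, x) = -48 + 144*x (O(b, x) = (4 + 8)²*x - 48 = 12²*x - 48 = 144*x - 48 = -48 + 144*x)
O(V, y(-1)) - 4829 = (-48 + 144*(-1)) - 4829 = (-48 - 144) - 4829 = -192 - 4829 = -5021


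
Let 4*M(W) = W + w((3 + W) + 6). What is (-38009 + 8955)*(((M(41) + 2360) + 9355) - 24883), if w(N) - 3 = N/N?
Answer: 764512429/2 ≈ 3.8226e+8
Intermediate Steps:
w(N) = 4 (w(N) = 3 + N/N = 3 + 1 = 4)
M(W) = 1 + W/4 (M(W) = (W + 4)/4 = (4 + W)/4 = 1 + W/4)
(-38009 + 8955)*(((M(41) + 2360) + 9355) - 24883) = (-38009 + 8955)*((((1 + (¼)*41) + 2360) + 9355) - 24883) = -29054*((((1 + 41/4) + 2360) + 9355) - 24883) = -29054*(((45/4 + 2360) + 9355) - 24883) = -29054*((9485/4 + 9355) - 24883) = -29054*(46905/4 - 24883) = -29054*(-52627/4) = 764512429/2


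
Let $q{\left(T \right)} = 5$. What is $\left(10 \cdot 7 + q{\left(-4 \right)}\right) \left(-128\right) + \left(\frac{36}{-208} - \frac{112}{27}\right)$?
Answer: $- \frac{13484467}{1404} \approx -9604.3$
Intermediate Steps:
$\left(10 \cdot 7 + q{\left(-4 \right)}\right) \left(-128\right) + \left(\frac{36}{-208} - \frac{112}{27}\right) = \left(10 \cdot 7 + 5\right) \left(-128\right) + \left(\frac{36}{-208} - \frac{112}{27}\right) = \left(70 + 5\right) \left(-128\right) + \left(36 \left(- \frac{1}{208}\right) - \frac{112}{27}\right) = 75 \left(-128\right) - \frac{6067}{1404} = -9600 - \frac{6067}{1404} = - \frac{13484467}{1404}$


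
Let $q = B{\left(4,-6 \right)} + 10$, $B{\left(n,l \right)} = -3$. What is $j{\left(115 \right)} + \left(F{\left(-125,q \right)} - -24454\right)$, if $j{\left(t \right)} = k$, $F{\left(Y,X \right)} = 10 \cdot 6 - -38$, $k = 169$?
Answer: $24721$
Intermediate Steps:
$q = 7$ ($q = -3 + 10 = 7$)
$F{\left(Y,X \right)} = 98$ ($F{\left(Y,X \right)} = 60 + 38 = 98$)
$j{\left(t \right)} = 169$
$j{\left(115 \right)} + \left(F{\left(-125,q \right)} - -24454\right) = 169 + \left(98 - -24454\right) = 169 + \left(98 + 24454\right) = 169 + 24552 = 24721$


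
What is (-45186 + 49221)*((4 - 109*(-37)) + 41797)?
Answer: 184940190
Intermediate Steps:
(-45186 + 49221)*((4 - 109*(-37)) + 41797) = 4035*((4 + 4033) + 41797) = 4035*(4037 + 41797) = 4035*45834 = 184940190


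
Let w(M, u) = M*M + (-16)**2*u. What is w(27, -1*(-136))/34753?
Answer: 35545/34753 ≈ 1.0228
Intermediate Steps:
w(M, u) = M**2 + 256*u
w(27, -1*(-136))/34753 = (27**2 + 256*(-1*(-136)))/34753 = (729 + 256*136)*(1/34753) = (729 + 34816)*(1/34753) = 35545*(1/34753) = 35545/34753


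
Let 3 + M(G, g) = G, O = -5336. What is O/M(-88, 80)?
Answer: 5336/91 ≈ 58.637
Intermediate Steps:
M(G, g) = -3 + G
O/M(-88, 80) = -5336/(-3 - 88) = -5336/(-91) = -5336*(-1/91) = 5336/91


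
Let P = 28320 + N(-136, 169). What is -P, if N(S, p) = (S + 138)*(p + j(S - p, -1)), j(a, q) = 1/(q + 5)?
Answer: -57317/2 ≈ -28659.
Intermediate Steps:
j(a, q) = 1/(5 + q)
N(S, p) = (138 + S)*(¼ + p) (N(S, p) = (S + 138)*(p + 1/(5 - 1)) = (138 + S)*(p + 1/4) = (138 + S)*(p + ¼) = (138 + S)*(¼ + p))
P = 57317/2 (P = 28320 + (69/2 + 138*169 + (¼)*(-136) - 136*169) = 28320 + (69/2 + 23322 - 34 - 22984) = 28320 + 677/2 = 57317/2 ≈ 28659.)
-P = -1*57317/2 = -57317/2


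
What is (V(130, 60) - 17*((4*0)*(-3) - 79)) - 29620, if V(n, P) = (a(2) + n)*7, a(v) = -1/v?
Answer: -54741/2 ≈ -27371.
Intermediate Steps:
V(n, P) = -7/2 + 7*n (V(n, P) = (-1/2 + n)*7 = (-1*½ + n)*7 = (-½ + n)*7 = -7/2 + 7*n)
(V(130, 60) - 17*((4*0)*(-3) - 79)) - 29620 = ((-7/2 + 7*130) - 17*((4*0)*(-3) - 79)) - 29620 = ((-7/2 + 910) - 17*(0*(-3) - 79)) - 29620 = (1813/2 - 17*(0 - 79)) - 29620 = (1813/2 - 17*(-79)) - 29620 = (1813/2 + 1343) - 29620 = 4499/2 - 29620 = -54741/2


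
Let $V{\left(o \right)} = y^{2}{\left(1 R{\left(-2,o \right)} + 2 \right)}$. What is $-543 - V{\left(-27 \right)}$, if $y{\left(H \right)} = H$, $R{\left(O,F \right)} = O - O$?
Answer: $-547$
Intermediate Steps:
$R{\left(O,F \right)} = 0$
$V{\left(o \right)} = 4$ ($V{\left(o \right)} = \left(1 \cdot 0 + 2\right)^{2} = \left(0 + 2\right)^{2} = 2^{2} = 4$)
$-543 - V{\left(-27 \right)} = -543 - 4 = -547$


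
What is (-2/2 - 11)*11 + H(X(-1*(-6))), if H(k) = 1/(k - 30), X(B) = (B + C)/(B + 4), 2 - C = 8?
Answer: -3961/30 ≈ -132.03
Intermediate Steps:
C = -6 (C = 2 - 1*8 = 2 - 8 = -6)
X(B) = (-6 + B)/(4 + B) (X(B) = (B - 6)/(B + 4) = (-6 + B)/(4 + B))
H(k) = 1/(-30 + k)
(-2/2 - 11)*11 + H(X(-1*(-6))) = (-2/2 - 11)*11 + 1/(-30 + (-6 - 1*(-6))/(4 - 1*(-6))) = (-2*½ - 11)*11 + 1/(-30 + (-6 + 6)/(4 + 6)) = (-1 - 11)*11 + 1/(-30 + 0/10) = -12*11 + 1/(-30 + (⅒)*0) = -132 + 1/(-30 + 0) = -132 + 1/(-30) = -132 - 1/30 = -3961/30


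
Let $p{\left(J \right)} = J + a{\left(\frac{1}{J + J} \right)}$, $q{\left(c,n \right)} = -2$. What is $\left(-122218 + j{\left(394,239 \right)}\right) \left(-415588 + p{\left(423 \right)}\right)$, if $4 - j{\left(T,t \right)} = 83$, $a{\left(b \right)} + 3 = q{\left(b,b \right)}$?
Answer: $50774045490$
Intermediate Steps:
$a{\left(b \right)} = -5$ ($a{\left(b \right)} = -3 - 2 = -5$)
$j{\left(T,t \right)} = -79$ ($j{\left(T,t \right)} = 4 - 83 = -79$)
$p{\left(J \right)} = -5 + J$ ($p{\left(J \right)} = J - 5 = -5 + J$)
$\left(-122218 + j{\left(394,239 \right)}\right) \left(-415588 + p{\left(423 \right)}\right) = \left(-122218 - 79\right) \left(-415588 + \left(-5 + 423\right)\right) = - 122297 \left(-415588 + 418\right) = \left(-122297\right) \left(-415170\right) = 50774045490$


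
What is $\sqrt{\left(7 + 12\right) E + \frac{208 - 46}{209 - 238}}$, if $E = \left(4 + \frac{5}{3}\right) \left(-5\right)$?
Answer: $\frac{i \sqrt{4116927}}{87} \approx 23.322 i$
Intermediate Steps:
$E = - \frac{85}{3}$ ($E = \left(4 + 5 \cdot \frac{1}{3}\right) \left(-5\right) = \left(4 + \frac{5}{3}\right) \left(-5\right) = \frac{17}{3} \left(-5\right) = - \frac{85}{3} \approx -28.333$)
$\sqrt{\left(7 + 12\right) E + \frac{208 - 46}{209 - 238}} = \sqrt{\left(7 + 12\right) \left(- \frac{85}{3}\right) + \frac{208 - 46}{209 - 238}} = \sqrt{19 \left(- \frac{85}{3}\right) + \frac{162}{-29}} = \sqrt{- \frac{1615}{3} + 162 \left(- \frac{1}{29}\right)} = \sqrt{- \frac{1615}{3} - \frac{162}{29}} = \sqrt{- \frac{47321}{87}} = \frac{i \sqrt{4116927}}{87}$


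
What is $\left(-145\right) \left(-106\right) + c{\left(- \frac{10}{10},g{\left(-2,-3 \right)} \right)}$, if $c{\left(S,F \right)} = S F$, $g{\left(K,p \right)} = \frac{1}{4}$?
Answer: $\frac{61479}{4} \approx 15370.0$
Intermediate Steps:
$g{\left(K,p \right)} = \frac{1}{4}$
$c{\left(S,F \right)} = F S$
$\left(-145\right) \left(-106\right) + c{\left(- \frac{10}{10},g{\left(-2,-3 \right)} \right)} = \left(-145\right) \left(-106\right) + \frac{\left(-10\right) \frac{1}{10}}{4} = 15370 + \frac{\left(-10\right) \frac{1}{10}}{4} = 15370 + \frac{1}{4} \left(-1\right) = 15370 - \frac{1}{4} = \frac{61479}{4}$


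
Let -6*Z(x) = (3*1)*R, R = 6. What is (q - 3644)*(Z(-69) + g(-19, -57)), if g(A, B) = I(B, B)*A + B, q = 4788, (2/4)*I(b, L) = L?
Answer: 2409264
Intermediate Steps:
I(b, L) = 2*L
g(A, B) = B + 2*A*B (g(A, B) = (2*B)*A + B = 2*A*B + B = B + 2*A*B)
Z(x) = -3 (Z(x) = -3*1*6/6 = -6/2 = -⅙*18 = -3)
(q - 3644)*(Z(-69) + g(-19, -57)) = (4788 - 3644)*(-3 - 57*(1 + 2*(-19))) = 1144*(-3 - 57*(1 - 38)) = 1144*(-3 - 57*(-37)) = 1144*(-3 + 2109) = 1144*2106 = 2409264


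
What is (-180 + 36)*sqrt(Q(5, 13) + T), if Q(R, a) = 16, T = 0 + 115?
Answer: -144*sqrt(131) ≈ -1648.2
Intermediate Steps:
T = 115
(-180 + 36)*sqrt(Q(5, 13) + T) = (-180 + 36)*sqrt(16 + 115) = -144*sqrt(131)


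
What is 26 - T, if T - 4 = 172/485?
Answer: 10498/485 ≈ 21.645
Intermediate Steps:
T = 2112/485 (T = 4 + 172/485 = 2112/485 ≈ 4.3546)
26 - T = 26 - 1*2112/485 = 26 - 2112/485 = 10498/485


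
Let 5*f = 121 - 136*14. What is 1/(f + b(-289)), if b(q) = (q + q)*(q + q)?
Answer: 5/1668637 ≈ 2.9965e-6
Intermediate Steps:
b(q) = 4*q² (b(q) = (2*q)*(2*q) = 4*q²)
f = -1783/5 (f = (121 - 136*14)/5 = (121 - 1904)/5 = (⅕)*(-1783) = -1783/5 ≈ -356.60)
1/(f + b(-289)) = 1/(-1783/5 + 4*(-289)²) = 1/(-1783/5 + 4*83521) = 1/(-1783/5 + 334084) = 1/(1668637/5) = 5/1668637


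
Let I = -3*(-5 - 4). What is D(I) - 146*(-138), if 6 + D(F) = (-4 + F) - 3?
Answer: 20162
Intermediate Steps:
I = 27 (I = -3*(-9) = 27)
D(F) = -13 + F (D(F) = -6 + ((-4 + F) - 3) = -6 + (-7 + F) = -13 + F)
D(I) - 146*(-138) = (-13 + 27) - 146*(-138) = 14 + 20148 = 20162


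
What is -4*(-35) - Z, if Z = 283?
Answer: -143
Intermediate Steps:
-4*(-35) - Z = -4*(-35) - 1*283 = 140 - 283 = -143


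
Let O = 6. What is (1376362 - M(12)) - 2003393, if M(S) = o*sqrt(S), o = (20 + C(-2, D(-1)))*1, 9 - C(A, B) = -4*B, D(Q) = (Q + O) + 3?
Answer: -627031 - 122*sqrt(3) ≈ -6.2724e+5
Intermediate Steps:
D(Q) = 9 + Q (D(Q) = (Q + 6) + 3 = (6 + Q) + 3 = 9 + Q)
C(A, B) = 9 + 4*B (C(A, B) = 9 - (-4)*B = 9 + 4*B)
o = 61 (o = (20 + (9 + 4*(9 - 1)))*1 = (20 + (9 + 4*8))*1 = (20 + (9 + 32))*1 = (20 + 41)*1 = 61*1 = 61)
M(S) = 61*sqrt(S)
(1376362 - M(12)) - 2003393 = (1376362 - 61*sqrt(12)) - 2003393 = (1376362 - 61*2*sqrt(3)) - 2003393 = (1376362 - 122*sqrt(3)) - 2003393 = -627031 - 122*sqrt(3)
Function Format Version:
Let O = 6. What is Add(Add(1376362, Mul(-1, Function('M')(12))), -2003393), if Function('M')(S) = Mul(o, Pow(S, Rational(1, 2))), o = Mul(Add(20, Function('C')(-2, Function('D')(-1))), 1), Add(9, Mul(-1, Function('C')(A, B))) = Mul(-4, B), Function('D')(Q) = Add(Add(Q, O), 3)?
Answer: Add(-627031, Mul(-122, Pow(3, Rational(1, 2)))) ≈ -6.2724e+5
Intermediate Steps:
Function('D')(Q) = Add(9, Q) (Function('D')(Q) = Add(Add(Q, 6), 3) = Add(Add(6, Q), 3) = Add(9, Q))
Function('C')(A, B) = Add(9, Mul(4, B)) (Function('C')(A, B) = Add(9, Mul(-1, Mul(-4, B))) = Add(9, Mul(4, B)))
o = 61 (o = Mul(Add(20, Add(9, Mul(4, Add(9, -1)))), 1) = Mul(Add(20, Add(9, Mul(4, 8))), 1) = Mul(Add(20, Add(9, 32)), 1) = Mul(Add(20, 41), 1) = Mul(61, 1) = 61)
Function('M')(S) = Mul(61, Pow(S, Rational(1, 2)))
Add(Add(1376362, Mul(-1, Function('M')(12))), -2003393) = Add(Add(1376362, Mul(-1, Mul(61, Pow(12, Rational(1, 2))))), -2003393) = Add(Add(1376362, Mul(-1, Mul(61, Mul(2, Pow(3, Rational(1, 2)))))), -2003393) = Add(Add(1376362, Mul(-1, Mul(122, Pow(3, Rational(1, 2))))), -2003393) = Add(Add(1376362, Mul(-122, Pow(3, Rational(1, 2)))), -2003393) = Add(-627031, Mul(-122, Pow(3, Rational(1, 2))))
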